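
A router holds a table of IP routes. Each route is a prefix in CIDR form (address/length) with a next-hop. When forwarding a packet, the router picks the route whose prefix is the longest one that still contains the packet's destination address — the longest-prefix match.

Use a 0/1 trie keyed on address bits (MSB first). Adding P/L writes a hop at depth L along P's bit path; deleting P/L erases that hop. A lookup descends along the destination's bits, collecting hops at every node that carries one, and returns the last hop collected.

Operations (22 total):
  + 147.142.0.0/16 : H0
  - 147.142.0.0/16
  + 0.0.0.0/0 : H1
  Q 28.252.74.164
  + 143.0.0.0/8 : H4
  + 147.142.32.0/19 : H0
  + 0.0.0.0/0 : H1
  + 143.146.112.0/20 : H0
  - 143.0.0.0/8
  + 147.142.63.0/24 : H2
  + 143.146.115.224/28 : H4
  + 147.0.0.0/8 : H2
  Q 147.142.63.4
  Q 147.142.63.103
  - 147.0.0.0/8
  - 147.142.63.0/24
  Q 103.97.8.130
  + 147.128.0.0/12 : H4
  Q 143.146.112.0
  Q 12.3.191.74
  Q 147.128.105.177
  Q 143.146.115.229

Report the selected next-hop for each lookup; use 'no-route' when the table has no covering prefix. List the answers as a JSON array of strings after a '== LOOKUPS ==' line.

Process each operation:
  + 147.142.0.0/16 (H0) depth=16
  del 147.142.0.0/16 (clear depth 16)
  + 0.0.0.0/0 (H1) depth=0
  ? 28.252.74.164  path d0:H1  best=H1
  + 143.0.0.0/8 (H4) depth=8
  + 147.142.32.0/19 (H0) depth=19
  + 0.0.0.0/0 (H1) depth=0
  + 143.146.112.0/20 (H0) depth=20
  del 143.0.0.0/8 (clear depth 8)
  + 147.142.63.0/24 (H2) depth=24
  + 143.146.115.224/28 (H4) depth=28
  + 147.0.0.0/8 (H2) depth=8
  ? 147.142.63.4  path d0:H1→d1:-→d2:-→d3:-→d4:-→d5:-→d6:-→d7:-→d8:H2→d9:-→d10:-→d11:-→d12:-→d13:-→d14:-→d15:-→d16:-→d17:-→d18:-→d19:H0→d20:-→d21:-→d22:-→d23:-→d24:H2  best=H2
  ? 147.142.63.103  path d0:H1→d1:-→d2:-→d3:-→d4:-→d5:-→d6:-→d7:-→d8:H2→d9:-→d10:-→d11:-→d12:-→d13:-→d14:-→d15:-→d16:-→d17:-→d18:-→d19:H0→d20:-→d21:-→d22:-→d23:-→d24:H2  best=H2
  del 147.0.0.0/8 (clear depth 8)
  del 147.142.63.0/24 (clear depth 24)
  ? 103.97.8.130  path d0:H1  best=H1
  + 147.128.0.0/12 (H4) depth=12
  ? 143.146.112.0  path d0:H1→d1:-→d2:-→d3:-→d4:-→d5:-→d6:-→d7:-→d8:-→d9:-→d10:-→d11:-→d12:-→d13:-→d14:-→d15:-→d16:-→d17:-→d18:-→d19:-→d20:H0→d21:-→d22:-  best=H0
  ? 12.3.191.74  path d0:H1  best=H1
  ? 147.128.105.177  path d0:H1→d1:-→d2:-→d3:-→d4:-→d5:-→d6:-→d7:-→d8:-→d9:-→d10:-→d11:-→d12:H4  best=H4
  ? 143.146.115.229  path d0:H1→d1:-→d2:-→d3:-→d4:-→d5:-→d6:-→d7:-→d8:-→d9:-→d10:-→d11:-→d12:-→d13:-→d14:-→d15:-→d16:-→d17:-→d18:-→d19:-→d20:H0→d21:-→d22:-→d23:-→d24:-→d25:-→d26:-→d27:-→d28:H4  best=H4

== LOOKUPS ==
["H1","H2","H2","H1","H0","H1","H4","H4"]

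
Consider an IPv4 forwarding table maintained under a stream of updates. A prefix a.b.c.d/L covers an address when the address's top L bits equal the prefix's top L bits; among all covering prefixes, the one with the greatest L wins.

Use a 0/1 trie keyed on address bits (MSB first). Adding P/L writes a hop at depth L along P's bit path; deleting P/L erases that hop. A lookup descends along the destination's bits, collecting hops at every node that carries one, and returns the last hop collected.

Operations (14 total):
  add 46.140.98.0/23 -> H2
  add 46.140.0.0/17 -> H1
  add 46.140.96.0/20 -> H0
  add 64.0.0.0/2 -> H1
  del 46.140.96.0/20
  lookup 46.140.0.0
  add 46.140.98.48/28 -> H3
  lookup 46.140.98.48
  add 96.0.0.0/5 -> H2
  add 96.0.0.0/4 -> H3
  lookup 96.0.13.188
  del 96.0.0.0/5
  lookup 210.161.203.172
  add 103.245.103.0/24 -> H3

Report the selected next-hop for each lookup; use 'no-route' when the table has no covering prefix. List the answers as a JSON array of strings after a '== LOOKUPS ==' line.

Process each operation:
  + 46.140.98.0/23 (H2) depth=23
  + 46.140.0.0/17 (H1) depth=17
  + 46.140.96.0/20 (H0) depth=20
  + 64.0.0.0/2 (H1) depth=2
  - 46.140.96.0/20 clear@20
  Q 46.140.0.0: descend 00101110100011000 ; hops seen [H1] ; pick H1
  + 46.140.98.48/28 (H3) depth=28
  Q 46.140.98.48: descend 0010111010001100011000100011 ; hops seen [H1,H2,H3] ; pick H3
  + 96.0.0.0/5 (H2) depth=5
  + 96.0.0.0/4 (H3) depth=4
  Q 96.0.13.188: descend 01100 ; hops seen [H1,H3,H2] ; pick H2
  - 96.0.0.0/5 clear@5
  Q 210.161.203.172: descend ε ; hops seen [∅] ; pick no-route
  + 103.245.103.0/24 (H3) depth=24

== LOOKUPS ==
["H1","H3","H2","no-route"]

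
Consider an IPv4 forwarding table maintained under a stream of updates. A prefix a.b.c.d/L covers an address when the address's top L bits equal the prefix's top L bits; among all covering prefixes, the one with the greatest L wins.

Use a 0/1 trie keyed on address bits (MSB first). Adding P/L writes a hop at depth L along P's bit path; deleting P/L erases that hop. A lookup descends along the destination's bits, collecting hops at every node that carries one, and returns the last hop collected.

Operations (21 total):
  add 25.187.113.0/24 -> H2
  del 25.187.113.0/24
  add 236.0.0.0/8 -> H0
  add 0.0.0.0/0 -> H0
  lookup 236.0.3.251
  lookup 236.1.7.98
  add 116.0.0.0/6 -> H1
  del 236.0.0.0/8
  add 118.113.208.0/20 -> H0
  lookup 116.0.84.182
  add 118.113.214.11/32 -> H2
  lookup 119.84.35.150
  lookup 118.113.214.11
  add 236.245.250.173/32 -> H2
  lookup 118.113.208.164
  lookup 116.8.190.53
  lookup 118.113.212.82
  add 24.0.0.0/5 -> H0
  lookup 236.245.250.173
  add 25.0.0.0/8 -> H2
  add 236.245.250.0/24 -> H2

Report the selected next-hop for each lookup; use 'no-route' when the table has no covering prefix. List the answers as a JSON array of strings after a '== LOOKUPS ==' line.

Trace:
  + 25.187.113.0/24 (H2) depth=24
  - 25.187.113.0/24 clear@24
  + 236.0.0.0/8 (H0) depth=8
  + 0.0.0.0/0 (H0) depth=0
  ? 236.0.3.251  path d0:H0→d1:-→d2:-→d3:-→d4:-→d5:-→d6:-→d7:-→d8:H0  best=H0
  ? 236.1.7.98  path d0:H0→d1:-→d2:-→d3:-→d4:-→d5:-→d6:-→d7:-→d8:H0  best=H0
  + 116.0.0.0/6 (H1) depth=6
  - 236.0.0.0/8 clear@8
  + 118.113.208.0/20 (H0) depth=20
  ? 116.0.84.182  path d0:H0→d1:-→d2:-→d3:-→d4:-→d5:-→d6:H1  best=H1
  + 118.113.214.11/32 (H2) depth=32
  ? 119.84.35.150  path d0:H0→d1:-→d2:-→d3:-→d4:-→d5:-→d6:H1→d7:-  best=H1
  ? 118.113.214.11  path d0:H0→d1:-→d2:-→d3:-→d4:-→d5:-→d6:H1→d7:-→d8:-→d9:-→d10:-→d11:-→d12:-→d13:-→d14:-→d15:-→d16:-→d17:-→d18:-→d19:-→d20:H0→d21:-→d22:-→d23:-→d24:-→d25:-→d26:-→d27:-→d28:-→d29:-→d30:-→d31:-→d32:H2  best=H2
  + 236.245.250.173/32 (H2) depth=32
  ? 118.113.208.164  path d0:H0→d1:-→d2:-→d3:-→d4:-→d5:-→d6:H1→d7:-→d8:-→d9:-→d10:-→d11:-→d12:-→d13:-→d14:-→d15:-→d16:-→d17:-→d18:-→d19:-→d20:H0→d21:-  best=H0
  ? 116.8.190.53  path d0:H0→d1:-→d2:-→d3:-→d4:-→d5:-→d6:H1  best=H1
  ? 118.113.212.82  path d0:H0→d1:-→d2:-→d3:-→d4:-→d5:-→d6:H1→d7:-→d8:-→d9:-→d10:-→d11:-→d12:-→d13:-→d14:-→d15:-→d16:-→d17:-→d18:-→d19:-→d20:H0→d21:-→d22:-  best=H0
  + 24.0.0.0/5 (H0) depth=5
  ? 236.245.250.173  path d0:H0→d1:-→d2:-→d3:-→d4:-→d5:-→d6:-→d7:-→d8:-→d9:-→d10:-→d11:-→d12:-→d13:-→d14:-→d15:-→d16:-→d17:-→d18:-→d19:-→d20:-→d21:-→d22:-→d23:-→d24:-→d25:-→d26:-→d27:-→d28:-→d29:-→d30:-→d31:-→d32:H2  best=H2
  + 25.0.0.0/8 (H2) depth=8
  + 236.245.250.0/24 (H2) depth=24

== LOOKUPS ==
["H0","H0","H1","H1","H2","H0","H1","H0","H2"]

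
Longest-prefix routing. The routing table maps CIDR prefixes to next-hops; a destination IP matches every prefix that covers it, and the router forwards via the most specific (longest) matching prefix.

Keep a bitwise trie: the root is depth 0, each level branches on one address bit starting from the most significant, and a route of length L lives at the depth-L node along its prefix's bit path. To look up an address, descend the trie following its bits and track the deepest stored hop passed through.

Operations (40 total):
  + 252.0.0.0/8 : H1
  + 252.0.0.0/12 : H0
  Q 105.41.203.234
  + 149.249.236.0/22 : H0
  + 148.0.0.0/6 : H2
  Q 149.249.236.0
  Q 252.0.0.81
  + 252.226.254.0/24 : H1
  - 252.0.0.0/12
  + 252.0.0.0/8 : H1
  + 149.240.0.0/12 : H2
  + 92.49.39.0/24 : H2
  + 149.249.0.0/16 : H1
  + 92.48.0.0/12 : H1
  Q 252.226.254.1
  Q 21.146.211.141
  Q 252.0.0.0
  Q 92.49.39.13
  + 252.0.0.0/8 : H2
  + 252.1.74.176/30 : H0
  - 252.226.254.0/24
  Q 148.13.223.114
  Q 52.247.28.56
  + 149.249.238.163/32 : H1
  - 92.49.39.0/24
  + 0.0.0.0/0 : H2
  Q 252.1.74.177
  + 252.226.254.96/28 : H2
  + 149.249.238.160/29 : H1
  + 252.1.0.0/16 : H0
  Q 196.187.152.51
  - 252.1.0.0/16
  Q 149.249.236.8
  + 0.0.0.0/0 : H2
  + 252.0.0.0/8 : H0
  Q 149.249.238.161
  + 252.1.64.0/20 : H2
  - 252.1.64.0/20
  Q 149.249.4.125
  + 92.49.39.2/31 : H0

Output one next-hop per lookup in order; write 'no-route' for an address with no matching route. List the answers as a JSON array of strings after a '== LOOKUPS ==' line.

Process each operation:
  + 252.0.0.0/8 (H1) depth=8
  + 252.0.0.0/12 (H0) depth=12
  Q 105.41.203.234: descend ε ; hops seen [∅] ; pick no-route
  + 149.249.236.0/22 (H0) depth=22
  + 148.0.0.0/6 (H2) depth=6
  Q 149.249.236.0: descend 1001010111111001111011 ; hops seen [H2,H0] ; pick H0
  Q 252.0.0.81: descend 111111000000 ; hops seen [H1,H0] ; pick H0
  + 252.226.254.0/24 (H1) depth=24
  del 252.0.0.0/12 (clear depth 12)
  + 252.0.0.0/8 (H1) depth=8
  + 149.240.0.0/12 (H2) depth=12
  + 92.49.39.0/24 (H2) depth=24
  + 149.249.0.0/16 (H1) depth=16
  + 92.48.0.0/12 (H1) depth=12
  Q 252.226.254.1: descend 111111001110001011111110 ; hops seen [H1,H1] ; pick H1
  Q 21.146.211.141: descend 0 ; hops seen [∅] ; pick no-route
  Q 252.0.0.0: descend 111111000000 ; hops seen [H1] ; pick H1
  Q 92.49.39.13: descend 010111000011000100100111 ; hops seen [H1,H2] ; pick H2
  + 252.0.0.0/8 (H2) depth=8
  + 252.1.74.176/30 (H0) depth=30
  del 252.226.254.0/24 (clear depth 24)
  Q 148.13.223.114: descend 1001010 ; hops seen [H2] ; pick H2
  Q 52.247.28.56: descend 0 ; hops seen [∅] ; pick no-route
  + 149.249.238.163/32 (H1) depth=32
  del 92.49.39.0/24 (clear depth 24)
  + 0.0.0.0/0 (H2) depth=0
  Q 252.1.74.177: descend 111111000000000101001010101100 ; hops seen [H2,H2,H0] ; pick H0
  + 252.226.254.96/28 (H2) depth=28
  + 149.249.238.160/29 (H1) depth=29
  + 252.1.0.0/16 (H0) depth=16
  Q 196.187.152.51: descend 11 ; hops seen [H2] ; pick H2
  del 252.1.0.0/16 (clear depth 16)
  Q 149.249.236.8: descend 1001010111111001111011 ; hops seen [H2,H2,H2,H1,H0] ; pick H0
  + 0.0.0.0/0 (H2) depth=0
  + 252.0.0.0/8 (H0) depth=8
  Q 149.249.238.161: descend 100101011111100111101110101000 ; hops seen [H2,H2,H2,H1,H0,H1] ; pick H1
  + 252.1.64.0/20 (H2) depth=20
  del 252.1.64.0/20 (clear depth 20)
  Q 149.249.4.125: descend 1001010111111001 ; hops seen [H2,H2,H2,H1] ; pick H1
  + 92.49.39.2/31 (H0) depth=31

== LOOKUPS ==
["no-route","H0","H0","H1","no-route","H1","H2","H2","no-route","H0","H2","H0","H1","H1"]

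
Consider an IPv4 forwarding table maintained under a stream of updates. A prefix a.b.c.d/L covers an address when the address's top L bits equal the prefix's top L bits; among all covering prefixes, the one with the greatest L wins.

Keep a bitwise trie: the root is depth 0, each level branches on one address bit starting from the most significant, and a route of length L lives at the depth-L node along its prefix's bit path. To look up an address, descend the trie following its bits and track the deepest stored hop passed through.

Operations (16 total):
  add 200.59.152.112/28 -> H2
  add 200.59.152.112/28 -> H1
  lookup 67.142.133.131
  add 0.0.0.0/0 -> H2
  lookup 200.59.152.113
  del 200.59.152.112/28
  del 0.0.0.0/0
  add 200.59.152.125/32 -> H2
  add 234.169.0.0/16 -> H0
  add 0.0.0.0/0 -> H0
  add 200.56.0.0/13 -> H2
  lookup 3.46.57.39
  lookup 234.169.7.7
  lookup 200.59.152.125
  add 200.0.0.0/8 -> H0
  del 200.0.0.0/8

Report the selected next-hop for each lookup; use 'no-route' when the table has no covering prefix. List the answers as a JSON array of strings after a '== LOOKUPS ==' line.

Trace:
  add 200.59.152.112/28 -> H2 at depth 28
  add 200.59.152.112/28 -> H1 at depth 28
  Q 67.142.133.131: descend ε ; hops seen [∅] ; pick no-route
  add 0.0.0.0/0 -> H2 at depth 0
  Q 200.59.152.113: descend 1100100000111011100110000111 ; hops seen [H2,H1] ; pick H1
  del 200.59.152.112/28 (clear depth 28)
  del 0.0.0.0/0 (clear depth 0)
  add 200.59.152.125/32 -> H2 at depth 32
  add 234.169.0.0/16 -> H0 at depth 16
  add 0.0.0.0/0 -> H0 at depth 0
  add 200.56.0.0/13 -> H2 at depth 13
  Q 3.46.57.39: descend ε ; hops seen [H0] ; pick H0
  Q 234.169.7.7: descend 1110101010101001 ; hops seen [H0,H0] ; pick H0
  Q 200.59.152.125: descend 11001000001110111001100001111101 ; hops seen [H0,H2,H2] ; pick H2
  add 200.0.0.0/8 -> H0 at depth 8
  del 200.0.0.0/8 (clear depth 8)

== LOOKUPS ==
["no-route","H1","H0","H0","H2"]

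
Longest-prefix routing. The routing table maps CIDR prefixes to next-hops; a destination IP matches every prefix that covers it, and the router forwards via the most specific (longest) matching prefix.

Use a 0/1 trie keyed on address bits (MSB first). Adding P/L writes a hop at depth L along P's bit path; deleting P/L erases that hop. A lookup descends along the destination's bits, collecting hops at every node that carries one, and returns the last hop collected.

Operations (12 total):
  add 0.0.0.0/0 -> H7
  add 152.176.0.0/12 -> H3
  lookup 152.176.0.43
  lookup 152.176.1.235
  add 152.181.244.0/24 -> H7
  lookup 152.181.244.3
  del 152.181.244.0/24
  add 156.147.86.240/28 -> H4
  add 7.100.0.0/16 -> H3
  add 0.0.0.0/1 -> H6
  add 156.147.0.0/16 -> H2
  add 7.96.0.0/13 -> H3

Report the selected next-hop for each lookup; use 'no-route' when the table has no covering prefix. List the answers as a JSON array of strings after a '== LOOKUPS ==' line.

Trace:
  add 0.0.0.0/0 -> H7 at depth 0
  add 152.176.0.0/12 -> H3 at depth 12
  Q 152.176.0.43: descend 100110001011 ; hops seen [H7,H3] ; pick H3
  Q 152.176.1.235: descend 100110001011 ; hops seen [H7,H3] ; pick H3
  add 152.181.244.0/24 -> H7 at depth 24
  Q 152.181.244.3: descend 100110001011010111110100 ; hops seen [H7,H3,H7] ; pick H7
  del 152.181.244.0/24 (clear depth 24)
  add 156.147.86.240/28 -> H4 at depth 28
  add 7.100.0.0/16 -> H3 at depth 16
  add 0.0.0.0/1 -> H6 at depth 1
  add 156.147.0.0/16 -> H2 at depth 16
  add 7.96.0.0/13 -> H3 at depth 13

== LOOKUPS ==
["H3","H3","H7"]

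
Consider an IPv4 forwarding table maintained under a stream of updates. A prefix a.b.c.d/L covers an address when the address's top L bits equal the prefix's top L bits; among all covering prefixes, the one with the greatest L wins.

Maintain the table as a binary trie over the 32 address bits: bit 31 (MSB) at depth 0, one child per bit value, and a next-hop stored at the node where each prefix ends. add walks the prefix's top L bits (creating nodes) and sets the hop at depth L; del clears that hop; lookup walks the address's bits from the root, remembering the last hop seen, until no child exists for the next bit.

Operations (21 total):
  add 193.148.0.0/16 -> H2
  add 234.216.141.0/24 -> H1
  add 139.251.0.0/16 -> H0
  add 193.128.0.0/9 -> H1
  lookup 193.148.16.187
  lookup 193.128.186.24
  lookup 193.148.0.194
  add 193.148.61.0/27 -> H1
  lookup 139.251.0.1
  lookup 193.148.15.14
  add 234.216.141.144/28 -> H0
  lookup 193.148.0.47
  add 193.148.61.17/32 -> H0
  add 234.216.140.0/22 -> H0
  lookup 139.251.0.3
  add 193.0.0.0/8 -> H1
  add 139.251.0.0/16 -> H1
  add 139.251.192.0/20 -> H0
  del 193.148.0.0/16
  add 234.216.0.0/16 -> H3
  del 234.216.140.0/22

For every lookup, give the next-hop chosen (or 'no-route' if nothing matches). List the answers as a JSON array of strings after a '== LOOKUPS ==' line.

Apply in order:
  + 193.148.0.0/16 (H2) depth=16
  + 234.216.141.0/24 (H1) depth=24
  + 139.251.0.0/16 (H0) depth=16
  + 193.128.0.0/9 (H1) depth=9
  Q 193.148.16.187: descend 1100000110010100 ; hops seen [H1,H2] ; pick H2
  Q 193.128.186.24: descend 11000001100 ; hops seen [H1] ; pick H1
  Q 193.148.0.194: descend 1100000110010100 ; hops seen [H1,H2] ; pick H2
  + 193.148.61.0/27 (H1) depth=27
  Q 139.251.0.1: descend 1000101111111011 ; hops seen [H0] ; pick H0
  Q 193.148.15.14: descend 110000011001010000 ; hops seen [H1,H2] ; pick H2
  + 234.216.141.144/28 (H0) depth=28
  Q 193.148.0.47: descend 110000011001010000 ; hops seen [H1,H2] ; pick H2
  + 193.148.61.17/32 (H0) depth=32
  + 234.216.140.0/22 (H0) depth=22
  Q 139.251.0.3: descend 1000101111111011 ; hops seen [H0] ; pick H0
  + 193.0.0.0/8 (H1) depth=8
  + 139.251.0.0/16 (H1) depth=16
  + 139.251.192.0/20 (H0) depth=20
  del 193.148.0.0/16 (clear depth 16)
  + 234.216.0.0/16 (H3) depth=16
  del 234.216.140.0/22 (clear depth 22)

== LOOKUPS ==
["H2","H1","H2","H0","H2","H2","H0"]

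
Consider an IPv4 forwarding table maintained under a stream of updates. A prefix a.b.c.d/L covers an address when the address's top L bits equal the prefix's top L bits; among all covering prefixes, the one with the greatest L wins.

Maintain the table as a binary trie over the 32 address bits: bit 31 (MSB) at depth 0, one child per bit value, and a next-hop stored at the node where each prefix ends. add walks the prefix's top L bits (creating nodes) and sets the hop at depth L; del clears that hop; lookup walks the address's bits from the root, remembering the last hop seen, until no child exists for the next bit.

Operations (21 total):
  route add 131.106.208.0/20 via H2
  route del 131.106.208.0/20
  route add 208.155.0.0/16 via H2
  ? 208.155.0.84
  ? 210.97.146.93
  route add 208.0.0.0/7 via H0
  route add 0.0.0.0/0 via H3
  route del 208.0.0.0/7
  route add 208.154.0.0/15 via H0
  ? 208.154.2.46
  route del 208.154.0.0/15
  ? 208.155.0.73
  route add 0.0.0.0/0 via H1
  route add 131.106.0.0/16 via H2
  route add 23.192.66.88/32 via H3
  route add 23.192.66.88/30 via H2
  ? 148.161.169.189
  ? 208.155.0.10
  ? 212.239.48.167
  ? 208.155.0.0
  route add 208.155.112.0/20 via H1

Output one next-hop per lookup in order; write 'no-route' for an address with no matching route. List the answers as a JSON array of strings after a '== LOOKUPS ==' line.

Process each operation:
  add 131.106.208.0/20 -> H2 at depth 20
  - 131.106.208.0/20 clear@20
  add 208.155.0.0/16 -> H2 at depth 16
  Q 208.155.0.84: descend 1101000010011011 ; hops seen [H2] ; pick H2
  Q 210.97.146.93: descend 110100 ; hops seen [∅] ; pick no-route
  add 208.0.0.0/7 -> H0 at depth 7
  add 0.0.0.0/0 -> H3 at depth 0
  - 208.0.0.0/7 clear@7
  add 208.154.0.0/15 -> H0 at depth 15
  Q 208.154.2.46: descend 110100001001101 ; hops seen [H3,H0] ; pick H0
  - 208.154.0.0/15 clear@15
  Q 208.155.0.73: descend 1101000010011011 ; hops seen [H3,H2] ; pick H2
  add 0.0.0.0/0 -> H1 at depth 0
  add 131.106.0.0/16 -> H2 at depth 16
  add 23.192.66.88/32 -> H3 at depth 32
  add 23.192.66.88/30 -> H2 at depth 30
  Q 148.161.169.189: descend 100 ; hops seen [H1] ; pick H1
  Q 208.155.0.10: descend 1101000010011011 ; hops seen [H1,H2] ; pick H2
  Q 212.239.48.167: descend 11010 ; hops seen [H1] ; pick H1
  Q 208.155.0.0: descend 1101000010011011 ; hops seen [H1,H2] ; pick H2
  add 208.155.112.0/20 -> H1 at depth 20

== LOOKUPS ==
["H2","no-route","H0","H2","H1","H2","H1","H2"]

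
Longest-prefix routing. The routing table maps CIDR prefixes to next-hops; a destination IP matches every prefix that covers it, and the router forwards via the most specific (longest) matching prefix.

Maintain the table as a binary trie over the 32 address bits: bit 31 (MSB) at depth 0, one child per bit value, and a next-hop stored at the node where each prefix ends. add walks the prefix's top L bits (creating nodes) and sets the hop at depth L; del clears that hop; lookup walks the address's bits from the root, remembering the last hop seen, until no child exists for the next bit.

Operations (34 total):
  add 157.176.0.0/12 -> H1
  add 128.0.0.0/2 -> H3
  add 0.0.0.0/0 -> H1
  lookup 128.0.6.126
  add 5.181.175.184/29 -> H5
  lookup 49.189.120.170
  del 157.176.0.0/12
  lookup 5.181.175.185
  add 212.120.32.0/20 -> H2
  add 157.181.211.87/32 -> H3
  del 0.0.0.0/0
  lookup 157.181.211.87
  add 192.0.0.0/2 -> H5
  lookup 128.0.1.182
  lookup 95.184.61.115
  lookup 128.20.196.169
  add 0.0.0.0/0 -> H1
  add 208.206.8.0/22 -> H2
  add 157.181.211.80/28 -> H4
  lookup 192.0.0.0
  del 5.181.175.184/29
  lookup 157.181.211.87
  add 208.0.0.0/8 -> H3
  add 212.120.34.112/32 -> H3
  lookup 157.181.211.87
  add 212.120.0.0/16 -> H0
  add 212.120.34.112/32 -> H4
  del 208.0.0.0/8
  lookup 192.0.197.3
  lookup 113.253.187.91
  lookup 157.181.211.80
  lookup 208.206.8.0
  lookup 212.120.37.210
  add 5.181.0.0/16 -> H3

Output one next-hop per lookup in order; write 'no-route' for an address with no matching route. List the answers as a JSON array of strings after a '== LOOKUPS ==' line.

Trace:
  add 157.176.0.0/12 -> H1 at depth 12
  add 128.0.0.0/2 -> H3 at depth 2
  add 0.0.0.0/0 -> H1 at depth 0
  Q 128.0.6.126: descend 100 ; hops seen [H1,H3] ; pick H3
  add 5.181.175.184/29 -> H5 at depth 29
  Q 49.189.120.170: descend 00 ; hops seen [H1] ; pick H1
  del 157.176.0.0/12 (clear depth 12)
  Q 5.181.175.185: descend 00000101101101011010111110111 ; hops seen [H1,H5] ; pick H5
  add 212.120.32.0/20 -> H2 at depth 20
  add 157.181.211.87/32 -> H3 at depth 32
  del 0.0.0.0/0 (clear depth 0)
  Q 157.181.211.87: descend 10011101101101011101001101010111 ; hops seen [H3,H3] ; pick H3
  add 192.0.0.0/2 -> H5 at depth 2
  Q 128.0.1.182: descend 100 ; hops seen [H3] ; pick H3
  Q 95.184.61.115: descend 0 ; hops seen [∅] ; pick no-route
  Q 128.20.196.169: descend 100 ; hops seen [H3] ; pick H3
  add 0.0.0.0/0 -> H1 at depth 0
  add 208.206.8.0/22 -> H2 at depth 22
  add 157.181.211.80/28 -> H4 at depth 28
  Q 192.0.0.0: descend 110 ; hops seen [H1,H5] ; pick H5
  del 5.181.175.184/29 (clear depth 29)
  Q 157.181.211.87: descend 10011101101101011101001101010111 ; hops seen [H1,H3,H4,H3] ; pick H3
  add 208.0.0.0/8 -> H3 at depth 8
  add 212.120.34.112/32 -> H3 at depth 32
  Q 157.181.211.87: descend 10011101101101011101001101010111 ; hops seen [H1,H3,H4,H3] ; pick H3
  add 212.120.0.0/16 -> H0 at depth 16
  add 212.120.34.112/32 -> H4 at depth 32
  del 208.0.0.0/8 (clear depth 8)
  Q 192.0.197.3: descend 110 ; hops seen [H1,H5] ; pick H5
  Q 113.253.187.91: descend 0 ; hops seen [H1] ; pick H1
  Q 157.181.211.80: descend 10011101101101011101001101010 ; hops seen [H1,H3,H4] ; pick H4
  Q 208.206.8.0: descend 1101000011001110000010 ; hops seen [H1,H5,H2] ; pick H2
  Q 212.120.37.210: descend 110101000111100000100 ; hops seen [H1,H5,H0,H2] ; pick H2
  add 5.181.0.0/16 -> H3 at depth 16

== LOOKUPS ==
["H3","H1","H5","H3","H3","no-route","H3","H5","H3","H3","H5","H1","H4","H2","H2"]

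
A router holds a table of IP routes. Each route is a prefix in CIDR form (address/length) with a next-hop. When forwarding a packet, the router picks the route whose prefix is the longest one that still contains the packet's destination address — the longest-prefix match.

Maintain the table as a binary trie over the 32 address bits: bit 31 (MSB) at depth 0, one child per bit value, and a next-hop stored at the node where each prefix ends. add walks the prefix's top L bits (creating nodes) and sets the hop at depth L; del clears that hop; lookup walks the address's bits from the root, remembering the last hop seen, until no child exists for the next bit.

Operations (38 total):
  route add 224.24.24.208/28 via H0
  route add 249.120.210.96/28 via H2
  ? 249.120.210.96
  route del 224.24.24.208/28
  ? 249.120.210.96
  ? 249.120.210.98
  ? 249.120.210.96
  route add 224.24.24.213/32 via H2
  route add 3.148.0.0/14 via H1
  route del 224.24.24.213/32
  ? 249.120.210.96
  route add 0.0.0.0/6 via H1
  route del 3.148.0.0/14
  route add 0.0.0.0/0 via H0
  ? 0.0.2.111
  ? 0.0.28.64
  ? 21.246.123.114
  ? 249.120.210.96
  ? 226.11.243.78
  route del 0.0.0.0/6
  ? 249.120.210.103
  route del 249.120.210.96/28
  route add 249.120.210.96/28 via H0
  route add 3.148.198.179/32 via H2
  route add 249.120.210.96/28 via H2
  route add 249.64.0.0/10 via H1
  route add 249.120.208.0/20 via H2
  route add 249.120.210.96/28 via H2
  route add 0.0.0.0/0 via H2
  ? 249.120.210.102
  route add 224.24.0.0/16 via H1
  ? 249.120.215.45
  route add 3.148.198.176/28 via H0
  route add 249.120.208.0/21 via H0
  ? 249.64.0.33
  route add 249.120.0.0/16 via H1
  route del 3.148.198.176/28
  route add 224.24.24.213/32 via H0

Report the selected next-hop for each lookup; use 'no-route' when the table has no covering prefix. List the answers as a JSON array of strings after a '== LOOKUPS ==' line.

Apply in order:
  + 224.24.24.208/28 (H0) depth=28
  + 249.120.210.96/28 (H2) depth=28
  ? 249.120.210.96  path d0:-→d1:-→d2:-→d3:-→d4:-→d5:-→d6:-→d7:-→d8:-→d9:-→d10:-→d11:-→d12:-→d13:-→d14:-→d15:-→d16:-→d17:-→d18:-→d19:-→d20:-→d21:-→d22:-→d23:-→d24:-→d25:-→d26:-→d27:-→d28:H2  best=H2
  - 224.24.24.208/28 clear@28
  ? 249.120.210.96  path d0:-→d1:-→d2:-→d3:-→d4:-→d5:-→d6:-→d7:-→d8:-→d9:-→d10:-→d11:-→d12:-→d13:-→d14:-→d15:-→d16:-→d17:-→d18:-→d19:-→d20:-→d21:-→d22:-→d23:-→d24:-→d25:-→d26:-→d27:-→d28:H2  best=H2
  ? 249.120.210.98  path d0:-→d1:-→d2:-→d3:-→d4:-→d5:-→d6:-→d7:-→d8:-→d9:-→d10:-→d11:-→d12:-→d13:-→d14:-→d15:-→d16:-→d17:-→d18:-→d19:-→d20:-→d21:-→d22:-→d23:-→d24:-→d25:-→d26:-→d27:-→d28:H2  best=H2
  ? 249.120.210.96  path d0:-→d1:-→d2:-→d3:-→d4:-→d5:-→d6:-→d7:-→d8:-→d9:-→d10:-→d11:-→d12:-→d13:-→d14:-→d15:-→d16:-→d17:-→d18:-→d19:-→d20:-→d21:-→d22:-→d23:-→d24:-→d25:-→d26:-→d27:-→d28:H2  best=H2
  + 224.24.24.213/32 (H2) depth=32
  + 3.148.0.0/14 (H1) depth=14
  - 224.24.24.213/32 clear@32
  ? 249.120.210.96  path d0:-→d1:-→d2:-→d3:-→d4:-→d5:-→d6:-→d7:-→d8:-→d9:-→d10:-→d11:-→d12:-→d13:-→d14:-→d15:-→d16:-→d17:-→d18:-→d19:-→d20:-→d21:-→d22:-→d23:-→d24:-→d25:-→d26:-→d27:-→d28:H2  best=H2
  + 0.0.0.0/6 (H1) depth=6
  - 3.148.0.0/14 clear@14
  + 0.0.0.0/0 (H0) depth=0
  ? 0.0.2.111  path d0:H0→d1:-→d2:-→d3:-→d4:-→d5:-→d6:H1  best=H1
  ? 0.0.28.64  path d0:H0→d1:-→d2:-→d3:-→d4:-→d5:-→d6:H1  best=H1
  ? 21.246.123.114  path d0:H0→d1:-→d2:-→d3:-  best=H0
  ? 249.120.210.96  path d0:H0→d1:-→d2:-→d3:-→d4:-→d5:-→d6:-→d7:-→d8:-→d9:-→d10:-→d11:-→d12:-→d13:-→d14:-→d15:-→d16:-→d17:-→d18:-→d19:-→d20:-→d21:-→d22:-→d23:-→d24:-→d25:-→d26:-→d27:-→d28:H2  best=H2
  ? 226.11.243.78  path d0:H0→d1:-→d2:-→d3:-→d4:-→d5:-→d6:-  best=H0
  - 0.0.0.0/6 clear@6
  ? 249.120.210.103  path d0:H0→d1:-→d2:-→d3:-→d4:-→d5:-→d6:-→d7:-→d8:-→d9:-→d10:-→d11:-→d12:-→d13:-→d14:-→d15:-→d16:-→d17:-→d18:-→d19:-→d20:-→d21:-→d22:-→d23:-→d24:-→d25:-→d26:-→d27:-→d28:H2  best=H2
  - 249.120.210.96/28 clear@28
  + 249.120.210.96/28 (H0) depth=28
  + 3.148.198.179/32 (H2) depth=32
  + 249.120.210.96/28 (H2) depth=28
  + 249.64.0.0/10 (H1) depth=10
  + 249.120.208.0/20 (H2) depth=20
  + 249.120.210.96/28 (H2) depth=28
  + 0.0.0.0/0 (H2) depth=0
  ? 249.120.210.102  path d0:H2→d1:-→d2:-→d3:-→d4:-→d5:-→d6:-→d7:-→d8:-→d9:-→d10:H1→d11:-→d12:-→d13:-→d14:-→d15:-→d16:-→d17:-→d18:-→d19:-→d20:H2→d21:-→d22:-→d23:-→d24:-→d25:-→d26:-→d27:-→d28:H2  best=H2
  + 224.24.0.0/16 (H1) depth=16
  ? 249.120.215.45  path d0:H2→d1:-→d2:-→d3:-→d4:-→d5:-→d6:-→d7:-→d8:-→d9:-→d10:H1→d11:-→d12:-→d13:-→d14:-→d15:-→d16:-→d17:-→d18:-→d19:-→d20:H2→d21:-  best=H2
  + 3.148.198.176/28 (H0) depth=28
  + 249.120.208.0/21 (H0) depth=21
  ? 249.64.0.33  path d0:H2→d1:-→d2:-→d3:-→d4:-→d5:-→d6:-→d7:-→d8:-→d9:-→d10:H1  best=H1
  + 249.120.0.0/16 (H1) depth=16
  - 3.148.198.176/28 clear@28
  + 224.24.24.213/32 (H0) depth=32

== LOOKUPS ==
["H2","H2","H2","H2","H2","H1","H1","H0","H2","H0","H2","H2","H2","H1"]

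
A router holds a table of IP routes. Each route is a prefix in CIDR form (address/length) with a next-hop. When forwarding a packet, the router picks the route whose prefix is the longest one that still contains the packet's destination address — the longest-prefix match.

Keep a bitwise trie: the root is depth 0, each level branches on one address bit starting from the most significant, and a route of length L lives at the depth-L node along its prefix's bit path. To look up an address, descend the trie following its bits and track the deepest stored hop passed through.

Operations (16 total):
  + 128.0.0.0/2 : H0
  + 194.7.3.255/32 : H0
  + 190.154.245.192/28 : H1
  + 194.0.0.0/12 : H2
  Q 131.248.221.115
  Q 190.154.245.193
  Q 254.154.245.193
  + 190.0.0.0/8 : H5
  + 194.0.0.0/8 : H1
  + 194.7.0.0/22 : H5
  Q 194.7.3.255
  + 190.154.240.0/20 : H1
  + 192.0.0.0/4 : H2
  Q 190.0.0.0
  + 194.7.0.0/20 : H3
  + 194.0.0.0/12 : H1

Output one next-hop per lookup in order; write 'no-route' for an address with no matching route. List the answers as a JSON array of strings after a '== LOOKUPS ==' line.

Process each operation:
  + 128.0.0.0/2 (H0) depth=2
  + 194.7.3.255/32 (H0) depth=32
  + 190.154.245.192/28 (H1) depth=28
  + 194.0.0.0/12 (H2) depth=12
  lookup 131.248.221.115: bits 10 walk d0:-→d1:-→d2:H0 -> H0
  lookup 190.154.245.193: bits 1011111010011010111101011100 walk d0:-→d1:-→d2:H0→d3:-→d4:-→d5:-→d6:-→d7:-→d8:-→d9:-→d10:-→d11:-→d12:-→d13:-→d14:-→d15:-→d16:-→d17:-→d18:-→d19:-→d20:-→d21:-→d22:-→d23:-→d24:-→d25:-→d26:-→d27:-→d28:H1 -> H1
  lookup 254.154.245.193: bits 11 walk d0:-→d1:-→d2:- -> no-route
  + 190.0.0.0/8 (H5) depth=8
  + 194.0.0.0/8 (H1) depth=8
  + 194.7.0.0/22 (H5) depth=22
  lookup 194.7.3.255: bits 11000010000001110000001111111111 walk d0:-→d1:-→d2:-→d3:-→d4:-→d5:-→d6:-→d7:-→d8:H1→d9:-→d10:-→d11:-→d12:H2→d13:-→d14:-→d15:-→d16:-→d17:-→d18:-→d19:-→d20:-→d21:-→d22:H5→d23:-→d24:-→d25:-→d26:-→d27:-→d28:-→d29:-→d30:-→d31:-→d32:H0 -> H0
  + 190.154.240.0/20 (H1) depth=20
  + 192.0.0.0/4 (H2) depth=4
  lookup 190.0.0.0: bits 10111110 walk d0:-→d1:-→d2:H0→d3:-→d4:-→d5:-→d6:-→d7:-→d8:H5 -> H5
  + 194.7.0.0/20 (H3) depth=20
  + 194.0.0.0/12 (H1) depth=12

== LOOKUPS ==
["H0","H1","no-route","H0","H5"]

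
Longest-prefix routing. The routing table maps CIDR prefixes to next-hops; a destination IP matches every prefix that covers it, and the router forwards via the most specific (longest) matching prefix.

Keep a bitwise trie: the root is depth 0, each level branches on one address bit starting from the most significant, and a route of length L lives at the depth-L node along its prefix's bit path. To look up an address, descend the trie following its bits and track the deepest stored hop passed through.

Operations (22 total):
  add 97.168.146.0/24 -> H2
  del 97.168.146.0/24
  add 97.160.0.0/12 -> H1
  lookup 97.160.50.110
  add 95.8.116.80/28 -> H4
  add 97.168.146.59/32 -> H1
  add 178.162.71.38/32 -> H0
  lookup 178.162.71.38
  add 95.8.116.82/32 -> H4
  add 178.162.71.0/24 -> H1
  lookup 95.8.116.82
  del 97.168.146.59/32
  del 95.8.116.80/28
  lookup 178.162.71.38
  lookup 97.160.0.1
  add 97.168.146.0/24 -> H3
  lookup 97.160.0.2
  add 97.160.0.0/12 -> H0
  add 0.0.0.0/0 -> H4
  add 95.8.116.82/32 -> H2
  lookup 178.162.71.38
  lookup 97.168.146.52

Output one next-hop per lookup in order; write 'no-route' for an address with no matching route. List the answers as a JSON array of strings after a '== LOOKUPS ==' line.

Process each operation:
  + 97.168.146.0/24 (H2) depth=24
  del 97.168.146.0/24 (clear depth 24)
  + 97.160.0.0/12 (H1) depth=12
  ? 97.160.50.110  path d0:-→d1:-→d2:-→d3:-→d4:-→d5:-→d6:-→d7:-→d8:-→d9:-→d10:-→d11:-→d12:H1  best=H1
  + 95.8.116.80/28 (H4) depth=28
  + 97.168.146.59/32 (H1) depth=32
  + 178.162.71.38/32 (H0) depth=32
  ? 178.162.71.38  path d0:-→d1:-→d2:-→d3:-→d4:-→d5:-→d6:-→d7:-→d8:-→d9:-→d10:-→d11:-→d12:-→d13:-→d14:-→d15:-→d16:-→d17:-→d18:-→d19:-→d20:-→d21:-→d22:-→d23:-→d24:-→d25:-→d26:-→d27:-→d28:-→d29:-→d30:-→d31:-→d32:H0  best=H0
  + 95.8.116.82/32 (H4) depth=32
  + 178.162.71.0/24 (H1) depth=24
  ? 95.8.116.82  path d0:-→d1:-→d2:-→d3:-→d4:-→d5:-→d6:-→d7:-→d8:-→d9:-→d10:-→d11:-→d12:-→d13:-→d14:-→d15:-→d16:-→d17:-→d18:-→d19:-→d20:-→d21:-→d22:-→d23:-→d24:-→d25:-→d26:-→d27:-→d28:H4→d29:-→d30:-→d31:-→d32:H4  best=H4
  del 97.168.146.59/32 (clear depth 32)
  del 95.8.116.80/28 (clear depth 28)
  ? 178.162.71.38  path d0:-→d1:-→d2:-→d3:-→d4:-→d5:-→d6:-→d7:-→d8:-→d9:-→d10:-→d11:-→d12:-→d13:-→d14:-→d15:-→d16:-→d17:-→d18:-→d19:-→d20:-→d21:-→d22:-→d23:-→d24:H1→d25:-→d26:-→d27:-→d28:-→d29:-→d30:-→d31:-→d32:H0  best=H0
  ? 97.160.0.1  path d0:-→d1:-→d2:-→d3:-→d4:-→d5:-→d6:-→d7:-→d8:-→d9:-→d10:-→d11:-→d12:H1  best=H1
  + 97.168.146.0/24 (H3) depth=24
  ? 97.160.0.2  path d0:-→d1:-→d2:-→d3:-→d4:-→d5:-→d6:-→d7:-→d8:-→d9:-→d10:-→d11:-→d12:H1  best=H1
  + 97.160.0.0/12 (H0) depth=12
  + 0.0.0.0/0 (H4) depth=0
  + 95.8.116.82/32 (H2) depth=32
  ? 178.162.71.38  path d0:H4→d1:-→d2:-→d3:-→d4:-→d5:-→d6:-→d7:-→d8:-→d9:-→d10:-→d11:-→d12:-→d13:-→d14:-→d15:-→d16:-→d17:-→d18:-→d19:-→d20:-→d21:-→d22:-→d23:-→d24:H1→d25:-→d26:-→d27:-→d28:-→d29:-→d30:-→d31:-→d32:H0  best=H0
  ? 97.168.146.52  path d0:H4→d1:-→d2:-→d3:-→d4:-→d5:-→d6:-→d7:-→d8:-→d9:-→d10:-→d11:-→d12:H0→d13:-→d14:-→d15:-→d16:-→d17:-→d18:-→d19:-→d20:-→d21:-→d22:-→d23:-→d24:H3→d25:-→d26:-→d27:-→d28:-  best=H3

== LOOKUPS ==
["H1","H0","H4","H0","H1","H1","H0","H3"]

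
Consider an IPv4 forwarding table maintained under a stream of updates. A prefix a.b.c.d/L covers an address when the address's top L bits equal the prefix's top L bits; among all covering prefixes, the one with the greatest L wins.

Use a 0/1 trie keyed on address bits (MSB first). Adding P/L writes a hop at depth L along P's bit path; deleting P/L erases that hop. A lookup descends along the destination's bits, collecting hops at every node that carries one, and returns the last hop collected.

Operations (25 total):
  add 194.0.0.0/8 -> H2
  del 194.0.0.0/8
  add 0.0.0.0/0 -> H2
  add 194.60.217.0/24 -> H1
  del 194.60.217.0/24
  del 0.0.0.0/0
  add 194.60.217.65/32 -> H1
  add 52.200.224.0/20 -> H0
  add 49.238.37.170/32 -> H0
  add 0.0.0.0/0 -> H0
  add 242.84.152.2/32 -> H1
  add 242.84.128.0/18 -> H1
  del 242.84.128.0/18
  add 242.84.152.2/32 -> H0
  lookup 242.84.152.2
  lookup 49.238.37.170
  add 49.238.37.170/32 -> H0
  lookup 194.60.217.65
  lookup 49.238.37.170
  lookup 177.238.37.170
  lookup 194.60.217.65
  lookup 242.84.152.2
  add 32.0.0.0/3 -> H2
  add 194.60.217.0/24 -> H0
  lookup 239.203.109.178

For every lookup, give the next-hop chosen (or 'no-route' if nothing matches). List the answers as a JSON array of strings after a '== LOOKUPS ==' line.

Apply in order:
  + 194.0.0.0/8 (H2) depth=8
  del 194.0.0.0/8 (clear depth 8)
  + 0.0.0.0/0 (H2) depth=0
  + 194.60.217.0/24 (H1) depth=24
  del 194.60.217.0/24 (clear depth 24)
  del 0.0.0.0/0 (clear depth 0)
  + 194.60.217.65/32 (H1) depth=32
  + 52.200.224.0/20 (H0) depth=20
  + 49.238.37.170/32 (H0) depth=32
  + 0.0.0.0/0 (H0) depth=0
  + 242.84.152.2/32 (H1) depth=32
  + 242.84.128.0/18 (H1) depth=18
  del 242.84.128.0/18 (clear depth 18)
  + 242.84.152.2/32 (H0) depth=32
  Q 242.84.152.2: descend 11110010010101001001100000000010 ; hops seen [H0,H0] ; pick H0
  Q 49.238.37.170: descend 00110001111011100010010110101010 ; hops seen [H0,H0] ; pick H0
  + 49.238.37.170/32 (H0) depth=32
  Q 194.60.217.65: descend 11000010001111001101100101000001 ; hops seen [H0,H1] ; pick H1
  Q 49.238.37.170: descend 00110001111011100010010110101010 ; hops seen [H0,H0] ; pick H0
  Q 177.238.37.170: descend 1 ; hops seen [H0] ; pick H0
  Q 194.60.217.65: descend 11000010001111001101100101000001 ; hops seen [H0,H1] ; pick H1
  Q 242.84.152.2: descend 11110010010101001001100000000010 ; hops seen [H0,H0] ; pick H0
  + 32.0.0.0/3 (H2) depth=3
  + 194.60.217.0/24 (H0) depth=24
  Q 239.203.109.178: descend 111 ; hops seen [H0] ; pick H0

== LOOKUPS ==
["H0","H0","H1","H0","H0","H1","H0","H0"]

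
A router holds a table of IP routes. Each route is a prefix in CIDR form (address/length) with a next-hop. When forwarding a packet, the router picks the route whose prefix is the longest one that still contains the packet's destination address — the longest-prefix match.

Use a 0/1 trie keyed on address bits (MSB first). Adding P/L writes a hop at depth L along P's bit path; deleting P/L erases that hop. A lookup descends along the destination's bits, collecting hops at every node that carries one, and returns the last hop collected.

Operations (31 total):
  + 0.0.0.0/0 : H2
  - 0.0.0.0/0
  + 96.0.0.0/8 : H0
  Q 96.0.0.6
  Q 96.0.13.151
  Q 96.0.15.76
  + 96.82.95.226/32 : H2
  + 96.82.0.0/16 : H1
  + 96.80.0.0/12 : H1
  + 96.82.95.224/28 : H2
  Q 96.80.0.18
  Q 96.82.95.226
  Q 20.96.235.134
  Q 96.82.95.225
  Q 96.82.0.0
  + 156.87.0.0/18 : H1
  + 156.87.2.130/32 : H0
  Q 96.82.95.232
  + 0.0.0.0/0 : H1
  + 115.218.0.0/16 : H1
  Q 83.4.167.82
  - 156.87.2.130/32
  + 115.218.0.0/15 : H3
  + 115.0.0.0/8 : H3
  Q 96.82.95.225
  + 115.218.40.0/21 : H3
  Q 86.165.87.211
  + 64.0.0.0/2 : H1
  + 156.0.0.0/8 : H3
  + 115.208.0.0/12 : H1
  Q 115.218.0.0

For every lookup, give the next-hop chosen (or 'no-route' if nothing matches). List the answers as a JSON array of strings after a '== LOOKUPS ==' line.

Trace:
  + 0.0.0.0/0 (H2) depth=0
  del 0.0.0.0/0 (clear depth 0)
  + 96.0.0.0/8 (H0) depth=8
  ? 96.0.0.6  path d0:-→d1:-→d2:-→d3:-→d4:-→d5:-→d6:-→d7:-→d8:H0  best=H0
  ? 96.0.13.151  path d0:-→d1:-→d2:-→d3:-→d4:-→d5:-→d6:-→d7:-→d8:H0  best=H0
  ? 96.0.15.76  path d0:-→d1:-→d2:-→d3:-→d4:-→d5:-→d6:-→d7:-→d8:H0  best=H0
  + 96.82.95.226/32 (H2) depth=32
  + 96.82.0.0/16 (H1) depth=16
  + 96.80.0.0/12 (H1) depth=12
  + 96.82.95.224/28 (H2) depth=28
  ? 96.80.0.18  path d0:-→d1:-→d2:-→d3:-→d4:-→d5:-→d6:-→d7:-→d8:H0→d9:-→d10:-→d11:-→d12:H1→d13:-→d14:-  best=H1
  ? 96.82.95.226  path d0:-→d1:-→d2:-→d3:-→d4:-→d5:-→d6:-→d7:-→d8:H0→d9:-→d10:-→d11:-→d12:H1→d13:-→d14:-→d15:-→d16:H1→d17:-→d18:-→d19:-→d20:-→d21:-→d22:-→d23:-→d24:-→d25:-→d26:-→d27:-→d28:H2→d29:-→d30:-→d31:-→d32:H2  best=H2
  ? 20.96.235.134  path d0:-→d1:-  best=no-route
  ? 96.82.95.225  path d0:-→d1:-→d2:-→d3:-→d4:-→d5:-→d6:-→d7:-→d8:H0→d9:-→d10:-→d11:-→d12:H1→d13:-→d14:-→d15:-→d16:H1→d17:-→d18:-→d19:-→d20:-→d21:-→d22:-→d23:-→d24:-→d25:-→d26:-→d27:-→d28:H2→d29:-→d30:-  best=H2
  ? 96.82.0.0  path d0:-→d1:-→d2:-→d3:-→d4:-→d5:-→d6:-→d7:-→d8:H0→d9:-→d10:-→d11:-→d12:H1→d13:-→d14:-→d15:-→d16:H1→d17:-  best=H1
  + 156.87.0.0/18 (H1) depth=18
  + 156.87.2.130/32 (H0) depth=32
  ? 96.82.95.232  path d0:-→d1:-→d2:-→d3:-→d4:-→d5:-→d6:-→d7:-→d8:H0→d9:-→d10:-→d11:-→d12:H1→d13:-→d14:-→d15:-→d16:H1→d17:-→d18:-→d19:-→d20:-→d21:-→d22:-→d23:-→d24:-→d25:-→d26:-→d27:-→d28:H2  best=H2
  + 0.0.0.0/0 (H1) depth=0
  + 115.218.0.0/16 (H1) depth=16
  ? 83.4.167.82  path d0:H1→d1:-→d2:-  best=H1
  del 156.87.2.130/32 (clear depth 32)
  + 115.218.0.0/15 (H3) depth=15
  + 115.0.0.0/8 (H3) depth=8
  ? 96.82.95.225  path d0:H1→d1:-→d2:-→d3:-→d4:-→d5:-→d6:-→d7:-→d8:H0→d9:-→d10:-→d11:-→d12:H1→d13:-→d14:-→d15:-→d16:H1→d17:-→d18:-→d19:-→d20:-→d21:-→d22:-→d23:-→d24:-→d25:-→d26:-→d27:-→d28:H2→d29:-→d30:-  best=H2
  + 115.218.40.0/21 (H3) depth=21
  ? 86.165.87.211  path d0:H1→d1:-→d2:-  best=H1
  + 64.0.0.0/2 (H1) depth=2
  + 156.0.0.0/8 (H3) depth=8
  + 115.208.0.0/12 (H1) depth=12
  ? 115.218.0.0  path d0:H1→d1:-→d2:H1→d3:-→d4:-→d5:-→d6:-→d7:-→d8:H3→d9:-→d10:-→d11:-→d12:H1→d13:-→d14:-→d15:H3→d16:H1→d17:-→d18:-  best=H1

== LOOKUPS ==
["H0","H0","H0","H1","H2","no-route","H2","H1","H2","H1","H2","H1","H1"]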